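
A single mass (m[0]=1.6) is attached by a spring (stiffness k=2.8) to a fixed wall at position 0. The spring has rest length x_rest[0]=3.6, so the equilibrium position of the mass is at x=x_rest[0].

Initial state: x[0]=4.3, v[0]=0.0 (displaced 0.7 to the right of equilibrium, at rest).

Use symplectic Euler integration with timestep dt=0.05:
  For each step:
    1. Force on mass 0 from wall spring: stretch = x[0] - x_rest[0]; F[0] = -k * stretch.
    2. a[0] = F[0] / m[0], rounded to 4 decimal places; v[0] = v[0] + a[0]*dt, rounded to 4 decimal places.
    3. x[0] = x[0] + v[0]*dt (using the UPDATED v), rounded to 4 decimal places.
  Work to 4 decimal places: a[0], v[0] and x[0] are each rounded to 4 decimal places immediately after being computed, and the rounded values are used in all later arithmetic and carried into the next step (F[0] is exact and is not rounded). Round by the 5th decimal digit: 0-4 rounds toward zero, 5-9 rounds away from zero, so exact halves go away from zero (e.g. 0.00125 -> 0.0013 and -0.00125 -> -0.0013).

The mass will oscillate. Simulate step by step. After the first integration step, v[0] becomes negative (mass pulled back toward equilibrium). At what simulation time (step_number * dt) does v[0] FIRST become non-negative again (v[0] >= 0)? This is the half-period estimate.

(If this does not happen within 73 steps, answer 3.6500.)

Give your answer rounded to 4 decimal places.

Answer: 2.4000

Derivation:
Step 0: x=[4.3000] v=[0.0000]
Step 1: x=[4.2969] v=[-0.0613]
Step 2: x=[4.2908] v=[-0.1223]
Step 3: x=[4.2817] v=[-0.1827]
Step 4: x=[4.2696] v=[-0.2424]
Step 5: x=[4.2546] v=[-0.3010]
Step 6: x=[4.2367] v=[-0.3583]
Step 7: x=[4.2160] v=[-0.4140]
Step 8: x=[4.1926] v=[-0.4679]
Step 9: x=[4.1666] v=[-0.5198]
Step 10: x=[4.1381] v=[-0.5694]
Step 11: x=[4.1073] v=[-0.6165]
Step 12: x=[4.0743] v=[-0.6609]
Step 13: x=[4.0392] v=[-0.7024]
Step 14: x=[4.0022] v=[-0.7408]
Step 15: x=[3.9634] v=[-0.7760]
Step 16: x=[3.9230] v=[-0.8078]
Step 17: x=[3.8812] v=[-0.8361]
Step 18: x=[3.8382] v=[-0.8607]
Step 19: x=[3.7941] v=[-0.8815]
Step 20: x=[3.7492] v=[-0.8985]
Step 21: x=[3.7036] v=[-0.9116]
Step 22: x=[3.6576] v=[-0.9207]
Step 23: x=[3.6113] v=[-0.9257]
Step 24: x=[3.5650] v=[-0.9267]
Step 25: x=[3.5188] v=[-0.9236]
Step 26: x=[3.4730] v=[-0.9165]
Step 27: x=[3.4277] v=[-0.9054]
Step 28: x=[3.3832] v=[-0.8903]
Step 29: x=[3.3396] v=[-0.8713]
Step 30: x=[3.2972] v=[-0.8485]
Step 31: x=[3.2561] v=[-0.8220]
Step 32: x=[3.2165] v=[-0.7919]
Step 33: x=[3.1786] v=[-0.7583]
Step 34: x=[3.1425] v=[-0.7214]
Step 35: x=[3.1084] v=[-0.6814]
Step 36: x=[3.0765] v=[-0.6384]
Step 37: x=[3.0469] v=[-0.5926]
Step 38: x=[3.0197] v=[-0.5442]
Step 39: x=[2.9950] v=[-0.4934]
Step 40: x=[2.9730] v=[-0.4405]
Step 41: x=[2.9537] v=[-0.3856]
Step 42: x=[2.9372] v=[-0.3291]
Step 43: x=[2.9236] v=[-0.2711]
Step 44: x=[2.9130] v=[-0.2119]
Step 45: x=[2.9054] v=[-0.1518]
Step 46: x=[2.9009] v=[-0.0910]
Step 47: x=[2.8994] v=[-0.0298]
Step 48: x=[2.9010] v=[0.0315]
First v>=0 after going negative at step 48, time=2.4000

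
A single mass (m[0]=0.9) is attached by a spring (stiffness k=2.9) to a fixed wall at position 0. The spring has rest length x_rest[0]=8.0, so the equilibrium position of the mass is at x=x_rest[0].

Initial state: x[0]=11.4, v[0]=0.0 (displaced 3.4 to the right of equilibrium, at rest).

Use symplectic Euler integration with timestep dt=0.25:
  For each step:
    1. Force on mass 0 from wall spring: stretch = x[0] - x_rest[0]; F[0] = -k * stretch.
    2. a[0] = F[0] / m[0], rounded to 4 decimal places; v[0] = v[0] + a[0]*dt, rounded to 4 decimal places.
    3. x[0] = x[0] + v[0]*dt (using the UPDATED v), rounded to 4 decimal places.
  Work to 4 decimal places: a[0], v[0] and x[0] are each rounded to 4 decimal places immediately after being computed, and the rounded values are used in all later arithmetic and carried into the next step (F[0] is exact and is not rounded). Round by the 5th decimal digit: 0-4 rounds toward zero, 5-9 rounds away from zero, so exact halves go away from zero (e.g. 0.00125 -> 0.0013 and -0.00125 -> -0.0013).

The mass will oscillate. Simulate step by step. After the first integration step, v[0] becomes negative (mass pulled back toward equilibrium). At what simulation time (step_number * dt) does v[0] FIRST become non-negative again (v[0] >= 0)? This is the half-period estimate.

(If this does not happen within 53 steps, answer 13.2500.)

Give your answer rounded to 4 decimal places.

Answer: 1.7500

Derivation:
Step 0: x=[11.4000] v=[0.0000]
Step 1: x=[10.7153] v=[-2.7389]
Step 2: x=[9.4838] v=[-4.9262]
Step 3: x=[7.9534] v=[-6.1215]
Step 4: x=[6.4324] v=[-6.0840]
Step 5: x=[5.2271] v=[-4.8212]
Step 6: x=[4.5802] v=[-2.5875]
Step 7: x=[4.6221] v=[0.1674]
First v>=0 after going negative at step 7, time=1.7500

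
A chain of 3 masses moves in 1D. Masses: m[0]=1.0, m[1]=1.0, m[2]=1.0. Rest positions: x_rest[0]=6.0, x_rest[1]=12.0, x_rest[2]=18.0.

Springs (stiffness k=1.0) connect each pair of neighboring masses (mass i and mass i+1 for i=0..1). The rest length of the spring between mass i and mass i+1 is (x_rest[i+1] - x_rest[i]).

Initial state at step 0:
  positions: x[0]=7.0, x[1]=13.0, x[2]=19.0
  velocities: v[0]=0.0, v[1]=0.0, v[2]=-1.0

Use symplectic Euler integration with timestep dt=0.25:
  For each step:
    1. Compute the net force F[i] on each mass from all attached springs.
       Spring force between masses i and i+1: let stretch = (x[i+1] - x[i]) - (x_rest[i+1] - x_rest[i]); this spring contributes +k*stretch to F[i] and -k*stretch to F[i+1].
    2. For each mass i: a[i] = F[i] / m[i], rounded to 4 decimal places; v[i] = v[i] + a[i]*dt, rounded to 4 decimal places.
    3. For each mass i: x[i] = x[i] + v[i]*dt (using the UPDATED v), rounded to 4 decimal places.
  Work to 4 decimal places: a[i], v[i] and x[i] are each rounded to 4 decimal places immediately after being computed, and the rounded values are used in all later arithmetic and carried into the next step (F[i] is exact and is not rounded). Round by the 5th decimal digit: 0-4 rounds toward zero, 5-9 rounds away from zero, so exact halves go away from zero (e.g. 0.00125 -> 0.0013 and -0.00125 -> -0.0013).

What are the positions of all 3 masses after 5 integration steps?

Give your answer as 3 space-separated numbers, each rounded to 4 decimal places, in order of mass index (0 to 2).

Step 0: x=[7.0000 13.0000 19.0000] v=[0.0000 0.0000 -1.0000]
Step 1: x=[7.0000 13.0000 18.7500] v=[0.0000 0.0000 -1.0000]
Step 2: x=[7.0000 12.9844 18.5156] v=[0.0000 -0.0625 -0.9375]
Step 3: x=[6.9990 12.9405 18.3105] v=[-0.0039 -0.1758 -0.8203]
Step 4: x=[6.9944 12.8608 18.1448] v=[-0.0185 -0.3187 -0.6628]
Step 5: x=[6.9814 12.7447 18.0239] v=[-0.0519 -0.4643 -0.4838]

Answer: 6.9814 12.7447 18.0239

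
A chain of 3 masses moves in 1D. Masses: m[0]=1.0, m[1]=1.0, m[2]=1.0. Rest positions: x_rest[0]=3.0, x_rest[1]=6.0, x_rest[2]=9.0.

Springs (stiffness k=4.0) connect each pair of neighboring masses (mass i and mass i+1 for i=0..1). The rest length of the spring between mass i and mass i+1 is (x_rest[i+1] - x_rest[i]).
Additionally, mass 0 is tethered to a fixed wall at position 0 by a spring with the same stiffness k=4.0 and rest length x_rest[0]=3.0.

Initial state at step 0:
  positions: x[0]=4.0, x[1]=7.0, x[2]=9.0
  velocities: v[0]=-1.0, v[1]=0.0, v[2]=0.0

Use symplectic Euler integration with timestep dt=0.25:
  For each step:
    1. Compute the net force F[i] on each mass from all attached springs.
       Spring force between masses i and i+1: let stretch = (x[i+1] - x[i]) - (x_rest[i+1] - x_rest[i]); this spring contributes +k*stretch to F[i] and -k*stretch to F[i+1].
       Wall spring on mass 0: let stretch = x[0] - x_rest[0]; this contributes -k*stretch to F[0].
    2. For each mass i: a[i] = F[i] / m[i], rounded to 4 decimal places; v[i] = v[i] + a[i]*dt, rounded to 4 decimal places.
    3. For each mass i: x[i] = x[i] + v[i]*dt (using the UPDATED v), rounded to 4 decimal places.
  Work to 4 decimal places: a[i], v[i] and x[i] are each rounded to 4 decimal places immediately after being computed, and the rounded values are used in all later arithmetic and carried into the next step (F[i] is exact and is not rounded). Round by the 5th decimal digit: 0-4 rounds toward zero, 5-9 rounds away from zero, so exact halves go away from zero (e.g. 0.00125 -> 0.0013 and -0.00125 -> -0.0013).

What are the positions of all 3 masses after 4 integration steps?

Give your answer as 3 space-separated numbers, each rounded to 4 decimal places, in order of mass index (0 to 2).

Answer: 2.2539 5.5782 9.9532

Derivation:
Step 0: x=[4.0000 7.0000 9.0000] v=[-1.0000 0.0000 0.0000]
Step 1: x=[3.5000 6.7500 9.2500] v=[-2.0000 -1.0000 1.0000]
Step 2: x=[2.9375 6.3125 9.6250] v=[-2.2500 -1.7500 1.5000]
Step 3: x=[2.4844 5.8594 9.9219] v=[-1.8125 -1.8125 1.1875]
Step 4: x=[2.2539 5.5782 9.9532] v=[-0.9219 -1.1250 0.1250]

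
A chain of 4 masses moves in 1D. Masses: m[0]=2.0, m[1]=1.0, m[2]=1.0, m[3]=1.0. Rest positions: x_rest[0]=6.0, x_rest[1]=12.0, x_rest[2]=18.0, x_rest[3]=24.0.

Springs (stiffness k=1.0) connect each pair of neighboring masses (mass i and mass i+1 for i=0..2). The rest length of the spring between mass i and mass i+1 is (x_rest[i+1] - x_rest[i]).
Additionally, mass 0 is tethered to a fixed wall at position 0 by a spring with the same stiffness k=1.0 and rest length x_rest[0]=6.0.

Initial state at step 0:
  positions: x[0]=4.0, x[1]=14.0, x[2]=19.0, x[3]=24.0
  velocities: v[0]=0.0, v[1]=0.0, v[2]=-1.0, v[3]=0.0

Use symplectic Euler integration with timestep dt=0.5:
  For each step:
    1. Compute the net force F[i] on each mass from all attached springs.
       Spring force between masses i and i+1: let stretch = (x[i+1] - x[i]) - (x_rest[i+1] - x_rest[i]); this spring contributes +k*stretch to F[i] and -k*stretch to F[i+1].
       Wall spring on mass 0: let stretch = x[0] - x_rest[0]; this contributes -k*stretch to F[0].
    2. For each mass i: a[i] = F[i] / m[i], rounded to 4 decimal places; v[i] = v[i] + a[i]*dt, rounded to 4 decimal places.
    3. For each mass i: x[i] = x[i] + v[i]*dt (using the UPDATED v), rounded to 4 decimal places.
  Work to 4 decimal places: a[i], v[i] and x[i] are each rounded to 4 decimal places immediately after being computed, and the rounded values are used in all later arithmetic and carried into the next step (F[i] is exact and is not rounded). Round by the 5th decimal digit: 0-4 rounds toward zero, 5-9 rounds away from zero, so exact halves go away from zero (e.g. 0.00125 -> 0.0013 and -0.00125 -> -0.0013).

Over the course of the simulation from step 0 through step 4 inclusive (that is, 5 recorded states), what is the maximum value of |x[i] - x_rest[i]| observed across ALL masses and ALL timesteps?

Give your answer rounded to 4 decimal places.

Step 0: x=[4.0000 14.0000 19.0000 24.0000] v=[0.0000 0.0000 -1.0000 0.0000]
Step 1: x=[4.7500 12.7500 18.5000 24.2500] v=[1.5000 -2.5000 -1.0000 0.5000]
Step 2: x=[5.9063 10.9375 18.0000 24.5625] v=[2.3125 -3.6250 -1.0000 0.6250]
Step 3: x=[6.9532 9.6328 17.3750 24.7344] v=[2.0937 -2.6094 -1.2500 0.3438]
Step 4: x=[7.4659 9.5938 16.6543 24.5665] v=[1.0253 -0.0781 -1.4414 -0.3359]
Max displacement = 2.4062

Answer: 2.4062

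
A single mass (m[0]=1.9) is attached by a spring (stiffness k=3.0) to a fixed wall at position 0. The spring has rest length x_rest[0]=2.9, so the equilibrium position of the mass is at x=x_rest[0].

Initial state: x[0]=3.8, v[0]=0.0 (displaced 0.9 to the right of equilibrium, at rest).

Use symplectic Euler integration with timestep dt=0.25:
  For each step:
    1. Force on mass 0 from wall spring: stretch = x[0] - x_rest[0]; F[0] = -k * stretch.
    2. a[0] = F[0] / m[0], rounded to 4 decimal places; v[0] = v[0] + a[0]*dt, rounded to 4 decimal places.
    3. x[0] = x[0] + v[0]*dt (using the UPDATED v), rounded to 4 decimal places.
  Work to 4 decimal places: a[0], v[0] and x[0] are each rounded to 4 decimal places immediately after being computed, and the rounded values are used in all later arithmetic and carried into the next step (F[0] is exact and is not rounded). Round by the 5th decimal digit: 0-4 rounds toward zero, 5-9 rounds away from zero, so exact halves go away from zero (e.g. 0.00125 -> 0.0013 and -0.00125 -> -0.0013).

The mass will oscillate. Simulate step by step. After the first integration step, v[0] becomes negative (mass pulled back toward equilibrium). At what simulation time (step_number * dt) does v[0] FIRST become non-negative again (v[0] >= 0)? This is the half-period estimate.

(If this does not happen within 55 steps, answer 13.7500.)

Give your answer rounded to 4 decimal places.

Answer: 2.5000

Derivation:
Step 0: x=[3.8000] v=[0.0000]
Step 1: x=[3.7112] v=[-0.3553]
Step 2: x=[3.5423] v=[-0.6755]
Step 3: x=[3.3100] v=[-0.9291]
Step 4: x=[3.0373] v=[-1.0910]
Step 5: x=[2.7510] v=[-1.1452]
Step 6: x=[2.4794] v=[-1.0864]
Step 7: x=[2.2493] v=[-0.9204]
Step 8: x=[2.0834] v=[-0.6636]
Step 9: x=[1.9981] v=[-0.3413]
Step 10: x=[2.0018] v=[0.0147]
First v>=0 after going negative at step 10, time=2.5000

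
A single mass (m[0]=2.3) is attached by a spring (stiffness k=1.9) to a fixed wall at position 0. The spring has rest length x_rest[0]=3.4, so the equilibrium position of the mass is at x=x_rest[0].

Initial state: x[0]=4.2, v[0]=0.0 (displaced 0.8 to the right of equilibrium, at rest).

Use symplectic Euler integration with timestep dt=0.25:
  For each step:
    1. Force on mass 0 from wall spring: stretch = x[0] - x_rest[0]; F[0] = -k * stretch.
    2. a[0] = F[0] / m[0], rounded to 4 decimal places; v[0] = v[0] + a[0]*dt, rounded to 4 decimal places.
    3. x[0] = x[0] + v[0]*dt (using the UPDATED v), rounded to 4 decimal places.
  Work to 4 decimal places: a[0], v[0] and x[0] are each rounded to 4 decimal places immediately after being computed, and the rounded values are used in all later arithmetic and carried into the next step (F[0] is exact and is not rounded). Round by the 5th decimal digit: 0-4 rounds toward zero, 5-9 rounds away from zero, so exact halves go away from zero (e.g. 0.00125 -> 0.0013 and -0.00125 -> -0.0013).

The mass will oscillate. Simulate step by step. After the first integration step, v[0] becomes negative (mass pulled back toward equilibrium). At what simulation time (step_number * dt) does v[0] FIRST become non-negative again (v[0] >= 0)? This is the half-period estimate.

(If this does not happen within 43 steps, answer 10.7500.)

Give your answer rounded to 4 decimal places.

Answer: 3.5000

Derivation:
Step 0: x=[4.2000] v=[0.0000]
Step 1: x=[4.1587] v=[-0.1652]
Step 2: x=[4.0782] v=[-0.3219]
Step 3: x=[3.9627] v=[-0.4620]
Step 4: x=[3.8182] v=[-0.5782]
Step 5: x=[3.6521] v=[-0.6646]
Step 6: x=[3.4729] v=[-0.7167]
Step 7: x=[3.2900] v=[-0.7318]
Step 8: x=[3.1127] v=[-0.7091]
Step 9: x=[2.9503] v=[-0.6498]
Step 10: x=[2.8111] v=[-0.5569]
Step 11: x=[2.7023] v=[-0.4353]
Step 12: x=[2.6295] v=[-0.2912]
Step 13: x=[2.5965] v=[-0.1321]
Step 14: x=[2.6050] v=[0.0339]
First v>=0 after going negative at step 14, time=3.5000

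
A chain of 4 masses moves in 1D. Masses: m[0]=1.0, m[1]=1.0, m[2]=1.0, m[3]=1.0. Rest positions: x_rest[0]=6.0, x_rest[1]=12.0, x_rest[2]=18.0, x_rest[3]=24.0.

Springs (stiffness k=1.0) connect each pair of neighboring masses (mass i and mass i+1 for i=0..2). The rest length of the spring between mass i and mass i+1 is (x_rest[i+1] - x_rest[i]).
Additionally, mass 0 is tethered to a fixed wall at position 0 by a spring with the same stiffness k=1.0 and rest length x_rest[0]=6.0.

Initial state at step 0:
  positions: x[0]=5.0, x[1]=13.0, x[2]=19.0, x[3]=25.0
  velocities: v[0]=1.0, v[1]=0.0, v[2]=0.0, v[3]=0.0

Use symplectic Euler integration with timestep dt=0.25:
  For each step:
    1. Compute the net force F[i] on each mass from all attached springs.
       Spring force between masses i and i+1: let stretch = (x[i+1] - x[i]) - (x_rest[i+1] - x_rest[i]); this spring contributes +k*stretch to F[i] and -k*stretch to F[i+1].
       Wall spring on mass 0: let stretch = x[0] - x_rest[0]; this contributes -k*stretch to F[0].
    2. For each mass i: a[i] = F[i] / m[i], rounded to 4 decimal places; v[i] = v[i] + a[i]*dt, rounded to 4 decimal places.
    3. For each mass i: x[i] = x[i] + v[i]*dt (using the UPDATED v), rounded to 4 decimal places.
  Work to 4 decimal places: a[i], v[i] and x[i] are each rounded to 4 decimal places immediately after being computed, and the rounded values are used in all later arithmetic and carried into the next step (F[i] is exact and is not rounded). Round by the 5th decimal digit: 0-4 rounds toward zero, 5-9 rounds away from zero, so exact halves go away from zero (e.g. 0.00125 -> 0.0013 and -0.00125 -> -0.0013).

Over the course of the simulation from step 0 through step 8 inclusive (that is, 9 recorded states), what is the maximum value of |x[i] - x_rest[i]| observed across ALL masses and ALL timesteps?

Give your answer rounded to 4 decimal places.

Step 0: x=[5.0000 13.0000 19.0000 25.0000] v=[1.0000 0.0000 0.0000 0.0000]
Step 1: x=[5.4375 12.8750 19.0000 25.0000] v=[1.7500 -0.5000 0.0000 0.0000]
Step 2: x=[6.0000 12.6680 18.9922 25.0000] v=[2.2500 -0.8281 -0.0313 0.0000]
Step 3: x=[6.6043 12.4395 18.9646 24.9995] v=[2.4170 -0.9141 -0.1104 -0.0020]
Step 4: x=[7.1605 12.2541 18.9064 24.9968] v=[2.2247 -0.7416 -0.2330 -0.0107]
Step 5: x=[7.5875 12.1661 18.8130 24.9885] v=[1.7080 -0.3519 -0.3735 -0.0333]
Step 6: x=[7.8265 12.2074 18.6902 24.9692] v=[0.9558 0.1652 -0.4914 -0.0772]
Step 7: x=[7.8501 12.3801 18.5546 24.9325] v=[0.0944 0.6907 -0.5424 -0.1470]
Step 8: x=[7.6662 12.6556 18.4317 24.8721] v=[-0.7356 1.1018 -0.4916 -0.2415]
Max displacement = 1.8501

Answer: 1.8501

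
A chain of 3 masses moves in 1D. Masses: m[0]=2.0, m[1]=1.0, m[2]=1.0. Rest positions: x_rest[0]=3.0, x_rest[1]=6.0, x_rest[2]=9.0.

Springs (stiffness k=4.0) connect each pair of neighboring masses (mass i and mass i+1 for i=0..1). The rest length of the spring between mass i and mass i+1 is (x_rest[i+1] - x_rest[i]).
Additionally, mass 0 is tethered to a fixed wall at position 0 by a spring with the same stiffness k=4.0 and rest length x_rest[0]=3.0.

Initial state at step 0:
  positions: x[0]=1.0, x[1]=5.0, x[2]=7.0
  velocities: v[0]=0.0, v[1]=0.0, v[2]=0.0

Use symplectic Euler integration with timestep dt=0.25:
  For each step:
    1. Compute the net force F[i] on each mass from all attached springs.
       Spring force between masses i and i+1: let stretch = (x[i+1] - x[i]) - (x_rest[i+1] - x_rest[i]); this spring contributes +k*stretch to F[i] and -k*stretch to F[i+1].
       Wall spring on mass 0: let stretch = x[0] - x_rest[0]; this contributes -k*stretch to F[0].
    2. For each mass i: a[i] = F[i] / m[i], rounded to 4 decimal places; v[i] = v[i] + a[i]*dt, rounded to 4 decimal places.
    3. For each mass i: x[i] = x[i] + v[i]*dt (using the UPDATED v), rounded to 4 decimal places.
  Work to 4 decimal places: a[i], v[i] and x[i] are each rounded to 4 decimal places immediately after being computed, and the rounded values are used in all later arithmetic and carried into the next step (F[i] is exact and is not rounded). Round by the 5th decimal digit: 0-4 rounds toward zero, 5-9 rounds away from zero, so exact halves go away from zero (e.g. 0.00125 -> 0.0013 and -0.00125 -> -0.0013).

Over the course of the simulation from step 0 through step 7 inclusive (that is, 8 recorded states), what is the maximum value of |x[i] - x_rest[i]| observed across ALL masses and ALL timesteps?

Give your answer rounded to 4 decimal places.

Step 0: x=[1.0000 5.0000 7.0000] v=[0.0000 0.0000 0.0000]
Step 1: x=[1.3750 4.5000 7.2500] v=[1.5000 -2.0000 1.0000]
Step 2: x=[1.9688 3.9063 7.5625] v=[2.3750 -2.3750 1.2500]
Step 3: x=[2.5587 3.7422 7.7110] v=[2.3594 -0.6563 0.5938]
Step 4: x=[2.9767 4.2745 7.6173] v=[1.6718 2.1290 -0.3750]
Step 5: x=[3.1848 5.3180 7.4379] v=[0.8324 4.1740 -0.7178]
Step 6: x=[3.2615 6.3582 7.4785] v=[0.3066 4.1607 0.1623]
Step 7: x=[3.3176 6.9043 7.9890] v=[0.2242 2.1843 2.0420]
Max displacement = 2.2578

Answer: 2.2578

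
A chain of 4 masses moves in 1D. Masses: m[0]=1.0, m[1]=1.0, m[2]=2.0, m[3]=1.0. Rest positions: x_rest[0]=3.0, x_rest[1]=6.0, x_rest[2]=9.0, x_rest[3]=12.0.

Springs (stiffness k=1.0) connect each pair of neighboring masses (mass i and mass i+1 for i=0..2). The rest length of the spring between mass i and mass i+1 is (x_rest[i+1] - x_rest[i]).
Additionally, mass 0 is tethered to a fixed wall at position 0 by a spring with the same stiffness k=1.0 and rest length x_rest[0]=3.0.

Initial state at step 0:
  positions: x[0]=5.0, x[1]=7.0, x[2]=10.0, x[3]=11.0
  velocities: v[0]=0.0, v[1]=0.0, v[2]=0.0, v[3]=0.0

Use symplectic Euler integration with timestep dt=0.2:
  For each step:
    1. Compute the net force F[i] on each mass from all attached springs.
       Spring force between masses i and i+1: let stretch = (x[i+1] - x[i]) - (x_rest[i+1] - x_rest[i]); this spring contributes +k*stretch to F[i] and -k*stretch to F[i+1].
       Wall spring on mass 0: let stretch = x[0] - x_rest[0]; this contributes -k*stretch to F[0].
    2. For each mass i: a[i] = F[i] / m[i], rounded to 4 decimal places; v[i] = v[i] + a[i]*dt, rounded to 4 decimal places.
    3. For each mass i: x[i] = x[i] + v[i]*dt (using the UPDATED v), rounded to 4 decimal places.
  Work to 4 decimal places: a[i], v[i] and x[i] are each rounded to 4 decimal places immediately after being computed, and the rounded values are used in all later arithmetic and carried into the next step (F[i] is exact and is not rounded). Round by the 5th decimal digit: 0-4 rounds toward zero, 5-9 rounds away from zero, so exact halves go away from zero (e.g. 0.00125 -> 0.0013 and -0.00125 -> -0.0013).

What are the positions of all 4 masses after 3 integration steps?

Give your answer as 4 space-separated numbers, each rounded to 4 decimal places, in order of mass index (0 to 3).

Step 0: x=[5.0000 7.0000 10.0000 11.0000] v=[0.0000 0.0000 0.0000 0.0000]
Step 1: x=[4.8800 7.0400 9.9600 11.0800] v=[-0.6000 0.2000 -0.2000 0.4000]
Step 2: x=[4.6512 7.1104 9.8840 11.2352] v=[-1.1440 0.3520 -0.3800 0.7760]
Step 3: x=[4.3347 7.1934 9.7796 11.4564] v=[-1.5824 0.4149 -0.5222 1.1058]

Answer: 4.3347 7.1934 9.7796 11.4564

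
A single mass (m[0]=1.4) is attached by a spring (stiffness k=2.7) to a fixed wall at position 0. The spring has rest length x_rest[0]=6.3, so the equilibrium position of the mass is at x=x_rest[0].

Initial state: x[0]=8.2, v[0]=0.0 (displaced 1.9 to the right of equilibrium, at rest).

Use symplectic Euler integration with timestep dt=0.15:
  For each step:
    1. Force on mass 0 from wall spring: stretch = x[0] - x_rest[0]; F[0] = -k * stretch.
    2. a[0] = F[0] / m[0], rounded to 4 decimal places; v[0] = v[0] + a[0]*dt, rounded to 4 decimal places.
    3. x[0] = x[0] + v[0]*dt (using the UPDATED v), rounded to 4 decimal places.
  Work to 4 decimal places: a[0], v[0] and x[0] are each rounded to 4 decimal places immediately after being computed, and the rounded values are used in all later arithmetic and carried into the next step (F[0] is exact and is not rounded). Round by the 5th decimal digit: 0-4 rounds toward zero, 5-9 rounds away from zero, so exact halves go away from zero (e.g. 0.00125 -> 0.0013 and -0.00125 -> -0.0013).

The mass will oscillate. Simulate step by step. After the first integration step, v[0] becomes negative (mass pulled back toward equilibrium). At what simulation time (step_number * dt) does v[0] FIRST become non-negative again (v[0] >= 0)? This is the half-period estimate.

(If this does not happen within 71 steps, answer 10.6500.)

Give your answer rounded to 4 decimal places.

Answer: 2.4000

Derivation:
Step 0: x=[8.2000] v=[0.0000]
Step 1: x=[8.1176] v=[-0.5496]
Step 2: x=[7.9563] v=[-1.0754]
Step 3: x=[7.7231] v=[-1.5545]
Step 4: x=[7.4282] v=[-1.9662]
Step 5: x=[7.0843] v=[-2.2926]
Step 6: x=[6.7064] v=[-2.5195]
Step 7: x=[6.3108] v=[-2.6371]
Step 8: x=[5.9148] v=[-2.6402]
Step 9: x=[5.5355] v=[-2.5288]
Step 10: x=[5.1894] v=[-2.3076]
Step 11: x=[4.8915] v=[-1.9863]
Step 12: x=[4.6547] v=[-1.5788]
Step 13: x=[4.4893] v=[-1.1028]
Step 14: x=[4.4025] v=[-0.5790]
Step 15: x=[4.3980] v=[-0.0301]
Step 16: x=[4.4760] v=[0.5201]
First v>=0 after going negative at step 16, time=2.4000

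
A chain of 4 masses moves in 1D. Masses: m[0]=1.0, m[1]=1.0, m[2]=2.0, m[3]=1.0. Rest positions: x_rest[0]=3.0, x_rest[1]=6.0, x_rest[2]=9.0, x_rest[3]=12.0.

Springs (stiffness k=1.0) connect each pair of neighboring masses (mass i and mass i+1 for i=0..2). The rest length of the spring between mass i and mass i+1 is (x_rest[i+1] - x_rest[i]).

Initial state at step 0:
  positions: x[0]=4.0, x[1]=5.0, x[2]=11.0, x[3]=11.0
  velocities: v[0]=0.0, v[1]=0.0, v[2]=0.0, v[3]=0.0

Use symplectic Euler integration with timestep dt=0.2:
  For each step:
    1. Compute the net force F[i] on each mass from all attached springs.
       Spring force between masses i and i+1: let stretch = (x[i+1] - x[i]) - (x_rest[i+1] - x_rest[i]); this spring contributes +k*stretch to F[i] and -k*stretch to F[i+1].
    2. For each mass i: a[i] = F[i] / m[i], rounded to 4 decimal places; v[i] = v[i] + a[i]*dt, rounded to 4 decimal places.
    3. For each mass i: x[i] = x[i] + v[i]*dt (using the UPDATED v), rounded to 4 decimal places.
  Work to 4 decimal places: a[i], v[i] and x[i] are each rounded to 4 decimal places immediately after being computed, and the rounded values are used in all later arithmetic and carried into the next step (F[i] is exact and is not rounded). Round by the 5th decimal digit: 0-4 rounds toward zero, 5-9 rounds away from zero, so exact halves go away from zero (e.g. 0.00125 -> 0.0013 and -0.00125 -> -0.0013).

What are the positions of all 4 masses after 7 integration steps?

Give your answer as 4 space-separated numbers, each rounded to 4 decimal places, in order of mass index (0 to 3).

Answer: 2.9021 8.1160 8.8346 13.3128

Derivation:
Step 0: x=[4.0000 5.0000 11.0000 11.0000] v=[0.0000 0.0000 0.0000 0.0000]
Step 1: x=[3.9200 5.2000 10.8800 11.1200] v=[-0.4000 1.0000 -0.6000 0.6000]
Step 2: x=[3.7712 5.5760 10.6512 11.3504] v=[-0.7440 1.8800 -1.1440 1.1520]
Step 3: x=[3.5746 6.0828 10.3349 11.6728] v=[-0.9830 2.5341 -1.5816 1.6122]
Step 4: x=[3.3583 6.6594 9.9603 12.0617] v=[-1.0814 2.8829 -1.8730 1.9446]
Step 5: x=[3.1541 7.2360 9.5617 12.4866] v=[-1.0212 2.8829 -1.9930 2.1243]
Step 6: x=[2.9931 7.7423 9.1751 12.9145] v=[-0.8048 2.5317 -1.9331 2.1393]
Step 7: x=[2.9021 8.1160 8.8346 13.3128] v=[-0.4550 1.8684 -1.7024 1.9914]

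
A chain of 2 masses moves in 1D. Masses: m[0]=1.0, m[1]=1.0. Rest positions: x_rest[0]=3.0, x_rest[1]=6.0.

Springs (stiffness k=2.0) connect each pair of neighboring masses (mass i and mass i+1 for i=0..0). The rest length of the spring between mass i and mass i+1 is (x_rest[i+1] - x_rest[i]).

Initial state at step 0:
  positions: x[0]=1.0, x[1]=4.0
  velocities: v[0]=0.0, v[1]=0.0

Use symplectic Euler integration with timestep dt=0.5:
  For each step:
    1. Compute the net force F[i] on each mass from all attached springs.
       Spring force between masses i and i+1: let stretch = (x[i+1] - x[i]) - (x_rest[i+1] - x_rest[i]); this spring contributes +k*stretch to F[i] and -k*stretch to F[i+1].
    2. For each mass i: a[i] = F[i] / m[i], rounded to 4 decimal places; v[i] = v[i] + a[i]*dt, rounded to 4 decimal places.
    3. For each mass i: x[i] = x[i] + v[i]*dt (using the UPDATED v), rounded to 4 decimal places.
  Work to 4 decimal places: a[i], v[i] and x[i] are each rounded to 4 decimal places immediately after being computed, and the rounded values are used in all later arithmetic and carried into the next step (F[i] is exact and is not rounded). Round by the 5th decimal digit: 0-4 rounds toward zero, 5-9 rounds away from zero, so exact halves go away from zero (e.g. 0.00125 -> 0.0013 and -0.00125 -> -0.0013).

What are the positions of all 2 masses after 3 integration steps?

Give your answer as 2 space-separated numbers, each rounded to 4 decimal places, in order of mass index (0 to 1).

Answer: 1.0000 4.0000

Derivation:
Step 0: x=[1.0000 4.0000] v=[0.0000 0.0000]
Step 1: x=[1.0000 4.0000] v=[0.0000 0.0000]
Step 2: x=[1.0000 4.0000] v=[0.0000 0.0000]
Step 3: x=[1.0000 4.0000] v=[0.0000 0.0000]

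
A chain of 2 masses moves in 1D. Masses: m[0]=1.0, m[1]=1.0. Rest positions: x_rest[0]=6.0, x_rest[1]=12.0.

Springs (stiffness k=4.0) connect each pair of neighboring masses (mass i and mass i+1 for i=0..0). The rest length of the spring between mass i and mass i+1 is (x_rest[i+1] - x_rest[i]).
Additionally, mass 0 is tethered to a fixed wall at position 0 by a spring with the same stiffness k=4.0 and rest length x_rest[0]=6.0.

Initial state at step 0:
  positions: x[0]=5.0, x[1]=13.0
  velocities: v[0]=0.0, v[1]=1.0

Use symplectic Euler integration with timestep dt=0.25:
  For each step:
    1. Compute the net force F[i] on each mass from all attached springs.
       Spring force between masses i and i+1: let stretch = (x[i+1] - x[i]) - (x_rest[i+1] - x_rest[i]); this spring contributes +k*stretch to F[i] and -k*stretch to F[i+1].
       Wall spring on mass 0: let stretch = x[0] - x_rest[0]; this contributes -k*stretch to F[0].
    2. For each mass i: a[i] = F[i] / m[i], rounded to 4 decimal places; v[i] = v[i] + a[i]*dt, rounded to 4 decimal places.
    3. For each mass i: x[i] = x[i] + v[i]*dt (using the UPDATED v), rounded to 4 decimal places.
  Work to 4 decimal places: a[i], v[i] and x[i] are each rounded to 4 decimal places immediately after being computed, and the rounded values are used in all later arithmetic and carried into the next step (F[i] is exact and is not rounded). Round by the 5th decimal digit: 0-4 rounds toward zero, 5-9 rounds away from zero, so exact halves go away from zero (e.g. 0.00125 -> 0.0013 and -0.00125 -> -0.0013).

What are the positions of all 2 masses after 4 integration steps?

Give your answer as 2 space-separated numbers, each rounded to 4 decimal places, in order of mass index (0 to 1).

Step 0: x=[5.0000 13.0000] v=[0.0000 1.0000]
Step 1: x=[5.7500 12.7500] v=[3.0000 -1.0000]
Step 2: x=[6.8125 12.2500] v=[4.2500 -2.0000]
Step 3: x=[7.5313 11.8906] v=[2.8750 -1.4375]
Step 4: x=[7.4571 11.9414] v=[-0.2970 0.2032]

Answer: 7.4571 11.9414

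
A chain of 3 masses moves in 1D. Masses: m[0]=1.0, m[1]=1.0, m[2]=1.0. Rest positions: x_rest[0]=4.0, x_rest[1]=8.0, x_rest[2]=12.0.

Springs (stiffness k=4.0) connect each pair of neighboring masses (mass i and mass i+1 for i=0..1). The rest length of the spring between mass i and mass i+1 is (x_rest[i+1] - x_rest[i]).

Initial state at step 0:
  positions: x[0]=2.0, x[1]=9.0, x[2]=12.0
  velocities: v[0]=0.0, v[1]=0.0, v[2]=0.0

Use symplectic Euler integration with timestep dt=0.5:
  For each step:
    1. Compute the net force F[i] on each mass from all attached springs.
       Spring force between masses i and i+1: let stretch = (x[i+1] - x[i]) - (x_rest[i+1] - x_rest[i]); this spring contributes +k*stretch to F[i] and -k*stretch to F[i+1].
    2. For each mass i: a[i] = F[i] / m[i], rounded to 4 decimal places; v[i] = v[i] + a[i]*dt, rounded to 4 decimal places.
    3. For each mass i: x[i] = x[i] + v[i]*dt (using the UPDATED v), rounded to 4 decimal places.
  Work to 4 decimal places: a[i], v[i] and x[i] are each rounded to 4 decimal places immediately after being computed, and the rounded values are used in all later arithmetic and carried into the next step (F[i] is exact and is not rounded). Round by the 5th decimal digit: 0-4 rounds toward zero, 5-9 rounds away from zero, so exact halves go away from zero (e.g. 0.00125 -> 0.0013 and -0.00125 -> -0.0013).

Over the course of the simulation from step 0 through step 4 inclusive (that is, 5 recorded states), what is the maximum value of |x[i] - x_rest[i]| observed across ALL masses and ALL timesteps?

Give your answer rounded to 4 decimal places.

Step 0: x=[2.0000 9.0000 12.0000] v=[0.0000 0.0000 0.0000]
Step 1: x=[5.0000 5.0000 13.0000] v=[6.0000 -8.0000 2.0000]
Step 2: x=[4.0000 9.0000 10.0000] v=[-2.0000 8.0000 -6.0000]
Step 3: x=[4.0000 9.0000 10.0000] v=[0.0000 0.0000 0.0000]
Step 4: x=[5.0000 5.0000 13.0000] v=[2.0000 -8.0000 6.0000]
Max displacement = 3.0000

Answer: 3.0000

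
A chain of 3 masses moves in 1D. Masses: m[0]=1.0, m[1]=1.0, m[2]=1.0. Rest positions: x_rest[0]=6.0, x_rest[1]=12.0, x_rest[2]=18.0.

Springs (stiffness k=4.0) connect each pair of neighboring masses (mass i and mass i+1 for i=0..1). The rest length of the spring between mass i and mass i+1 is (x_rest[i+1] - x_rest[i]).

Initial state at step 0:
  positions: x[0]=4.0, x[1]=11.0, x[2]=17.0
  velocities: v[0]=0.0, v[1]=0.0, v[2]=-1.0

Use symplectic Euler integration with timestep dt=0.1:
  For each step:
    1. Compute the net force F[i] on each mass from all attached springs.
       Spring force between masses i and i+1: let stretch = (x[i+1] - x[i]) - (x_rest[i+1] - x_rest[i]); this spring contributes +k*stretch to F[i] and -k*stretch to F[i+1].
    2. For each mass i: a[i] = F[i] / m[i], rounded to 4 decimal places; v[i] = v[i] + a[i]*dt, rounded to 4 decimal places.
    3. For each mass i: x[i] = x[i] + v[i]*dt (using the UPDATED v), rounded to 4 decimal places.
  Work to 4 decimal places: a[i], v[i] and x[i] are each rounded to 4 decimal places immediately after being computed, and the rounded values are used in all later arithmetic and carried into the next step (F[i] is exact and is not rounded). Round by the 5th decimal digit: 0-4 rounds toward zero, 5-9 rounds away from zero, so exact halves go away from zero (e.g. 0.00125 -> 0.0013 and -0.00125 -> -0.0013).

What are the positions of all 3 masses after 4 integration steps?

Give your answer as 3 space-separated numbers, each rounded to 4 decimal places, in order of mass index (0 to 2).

Answer: 4.3533 10.6309 16.6158

Derivation:
Step 0: x=[4.0000 11.0000 17.0000] v=[0.0000 0.0000 -1.0000]
Step 1: x=[4.0400 10.9600 16.9000] v=[0.4000 -0.4000 -1.0000]
Step 2: x=[4.1168 10.8808 16.8024] v=[0.7680 -0.7920 -0.9760]
Step 3: x=[4.2242 10.7679 16.7079] v=[1.0736 -1.1290 -0.9446]
Step 4: x=[4.3533 10.6309 16.6158] v=[1.2911 -1.3705 -0.9206]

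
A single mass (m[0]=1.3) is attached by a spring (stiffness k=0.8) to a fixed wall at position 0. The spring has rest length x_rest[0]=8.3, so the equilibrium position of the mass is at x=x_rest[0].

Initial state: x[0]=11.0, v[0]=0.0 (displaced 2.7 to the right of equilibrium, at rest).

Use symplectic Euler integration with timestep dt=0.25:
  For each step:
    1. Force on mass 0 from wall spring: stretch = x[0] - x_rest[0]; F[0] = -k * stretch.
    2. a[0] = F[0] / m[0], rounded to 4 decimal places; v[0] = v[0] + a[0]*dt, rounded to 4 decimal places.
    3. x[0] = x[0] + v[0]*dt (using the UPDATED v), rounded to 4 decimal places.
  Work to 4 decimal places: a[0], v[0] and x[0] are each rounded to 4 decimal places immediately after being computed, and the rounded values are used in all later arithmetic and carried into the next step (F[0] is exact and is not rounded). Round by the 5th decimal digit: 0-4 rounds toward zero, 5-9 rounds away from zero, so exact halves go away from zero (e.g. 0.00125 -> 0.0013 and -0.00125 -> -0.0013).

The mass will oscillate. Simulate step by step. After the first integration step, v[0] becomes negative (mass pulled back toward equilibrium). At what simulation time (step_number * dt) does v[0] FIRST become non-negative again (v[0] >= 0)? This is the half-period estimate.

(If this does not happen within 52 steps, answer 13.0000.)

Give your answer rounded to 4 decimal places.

Step 0: x=[11.0000] v=[0.0000]
Step 1: x=[10.8962] v=[-0.4154]
Step 2: x=[10.6925] v=[-0.8148]
Step 3: x=[10.3968] v=[-1.1829]
Step 4: x=[10.0204] v=[-1.5055]
Step 5: x=[9.5779] v=[-1.7702]
Step 6: x=[9.0862] v=[-1.9668]
Step 7: x=[8.5643] v=[-2.0878]
Step 8: x=[8.0322] v=[-2.1285]
Step 9: x=[7.5104] v=[-2.0873]
Step 10: x=[7.0190] v=[-1.9658]
Step 11: x=[6.5768] v=[-1.7687]
Step 12: x=[6.2009] v=[-1.5036]
Step 13: x=[5.9057] v=[-1.1807]
Step 14: x=[5.7026] v=[-0.8124]
Step 15: x=[5.5994] v=[-0.4128]
Step 16: x=[5.6001] v=[0.0027]
First v>=0 after going negative at step 16, time=4.0000

Answer: 4.0000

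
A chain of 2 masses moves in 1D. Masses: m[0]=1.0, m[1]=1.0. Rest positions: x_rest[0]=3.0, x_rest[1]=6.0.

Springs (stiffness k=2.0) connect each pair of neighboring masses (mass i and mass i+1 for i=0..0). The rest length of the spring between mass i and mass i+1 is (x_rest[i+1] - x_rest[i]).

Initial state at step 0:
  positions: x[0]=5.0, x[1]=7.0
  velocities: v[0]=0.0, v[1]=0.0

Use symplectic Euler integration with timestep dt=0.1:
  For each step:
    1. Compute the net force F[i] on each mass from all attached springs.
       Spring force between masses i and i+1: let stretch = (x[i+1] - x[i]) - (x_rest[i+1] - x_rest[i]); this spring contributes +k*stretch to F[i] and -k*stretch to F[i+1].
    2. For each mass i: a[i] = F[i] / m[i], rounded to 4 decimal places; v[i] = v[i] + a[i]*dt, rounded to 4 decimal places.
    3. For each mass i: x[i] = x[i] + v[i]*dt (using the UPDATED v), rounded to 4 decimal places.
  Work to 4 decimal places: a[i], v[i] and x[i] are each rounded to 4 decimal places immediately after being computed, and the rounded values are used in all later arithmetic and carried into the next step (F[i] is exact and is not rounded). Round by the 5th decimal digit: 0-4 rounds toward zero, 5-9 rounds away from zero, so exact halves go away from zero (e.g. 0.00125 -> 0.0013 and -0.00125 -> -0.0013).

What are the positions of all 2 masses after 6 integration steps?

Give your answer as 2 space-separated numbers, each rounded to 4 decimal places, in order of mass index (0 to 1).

Step 0: x=[5.0000 7.0000] v=[0.0000 0.0000]
Step 1: x=[4.9800 7.0200] v=[-0.2000 0.2000]
Step 2: x=[4.9408 7.0592] v=[-0.3920 0.3920]
Step 3: x=[4.8840 7.1160] v=[-0.5683 0.5683]
Step 4: x=[4.8118 7.1882] v=[-0.7219 0.7219]
Step 5: x=[4.7271 7.2729] v=[-0.8466 0.8466]
Step 6: x=[4.6334 7.3666] v=[-0.9374 0.9374]

Answer: 4.6334 7.3666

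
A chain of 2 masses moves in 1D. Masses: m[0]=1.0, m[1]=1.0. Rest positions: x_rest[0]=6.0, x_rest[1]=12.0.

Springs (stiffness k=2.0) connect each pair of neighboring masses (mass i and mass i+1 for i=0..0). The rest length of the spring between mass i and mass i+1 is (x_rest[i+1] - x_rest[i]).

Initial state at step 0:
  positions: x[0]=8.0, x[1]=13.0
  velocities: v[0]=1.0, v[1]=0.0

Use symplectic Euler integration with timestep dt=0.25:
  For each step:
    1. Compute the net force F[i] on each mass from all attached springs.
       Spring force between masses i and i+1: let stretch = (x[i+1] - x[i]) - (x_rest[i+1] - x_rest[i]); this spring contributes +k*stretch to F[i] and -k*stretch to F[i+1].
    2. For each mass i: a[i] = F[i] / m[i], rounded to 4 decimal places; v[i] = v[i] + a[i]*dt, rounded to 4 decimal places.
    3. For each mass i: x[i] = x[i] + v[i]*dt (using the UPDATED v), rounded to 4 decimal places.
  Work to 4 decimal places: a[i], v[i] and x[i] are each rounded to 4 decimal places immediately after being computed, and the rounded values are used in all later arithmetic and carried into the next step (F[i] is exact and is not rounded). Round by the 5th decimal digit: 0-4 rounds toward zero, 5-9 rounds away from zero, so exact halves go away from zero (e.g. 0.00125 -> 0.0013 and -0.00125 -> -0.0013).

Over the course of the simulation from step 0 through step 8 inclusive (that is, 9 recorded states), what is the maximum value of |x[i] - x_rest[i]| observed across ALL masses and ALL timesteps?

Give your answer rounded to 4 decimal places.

Step 0: x=[8.0000 13.0000] v=[1.0000 0.0000]
Step 1: x=[8.1250 13.1250] v=[0.5000 0.5000]
Step 2: x=[8.1250 13.3750] v=[0.0000 1.0000]
Step 3: x=[8.0313 13.7188] v=[-0.3750 1.3750]
Step 4: x=[7.8985 14.1016] v=[-0.5313 1.5313]
Step 5: x=[7.7911 14.4591] v=[-0.4298 1.4298]
Step 6: x=[7.7672 14.7331] v=[-0.0958 1.0958]
Step 7: x=[7.8640 14.8863] v=[0.3872 0.6129]
Step 8: x=[8.0886 14.9118] v=[0.8984 0.1018]
Max displacement = 2.9118

Answer: 2.9118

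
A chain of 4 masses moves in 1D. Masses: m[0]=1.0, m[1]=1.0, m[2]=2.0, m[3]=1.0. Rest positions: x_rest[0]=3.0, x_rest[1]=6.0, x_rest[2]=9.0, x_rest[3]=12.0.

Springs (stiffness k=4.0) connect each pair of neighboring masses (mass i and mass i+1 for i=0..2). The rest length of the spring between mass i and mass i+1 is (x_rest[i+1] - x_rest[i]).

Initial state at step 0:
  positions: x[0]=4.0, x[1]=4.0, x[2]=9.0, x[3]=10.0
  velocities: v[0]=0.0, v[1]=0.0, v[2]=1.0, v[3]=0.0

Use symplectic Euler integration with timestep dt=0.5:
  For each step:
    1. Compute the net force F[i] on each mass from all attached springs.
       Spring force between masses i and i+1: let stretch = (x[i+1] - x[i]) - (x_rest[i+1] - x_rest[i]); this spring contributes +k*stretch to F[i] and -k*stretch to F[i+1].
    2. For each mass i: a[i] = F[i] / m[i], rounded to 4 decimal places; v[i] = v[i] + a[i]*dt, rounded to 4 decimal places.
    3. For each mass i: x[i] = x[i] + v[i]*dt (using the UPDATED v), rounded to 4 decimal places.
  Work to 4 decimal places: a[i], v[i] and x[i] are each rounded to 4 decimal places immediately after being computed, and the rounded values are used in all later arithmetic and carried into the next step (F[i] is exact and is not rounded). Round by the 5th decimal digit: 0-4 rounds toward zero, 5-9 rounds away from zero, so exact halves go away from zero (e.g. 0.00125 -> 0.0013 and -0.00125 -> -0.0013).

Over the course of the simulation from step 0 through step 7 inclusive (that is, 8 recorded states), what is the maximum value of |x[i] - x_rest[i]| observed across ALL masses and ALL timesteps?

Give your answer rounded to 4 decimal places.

Step 0: x=[4.0000 4.0000 9.0000 10.0000] v=[0.0000 0.0000 1.0000 0.0000]
Step 1: x=[1.0000 9.0000 7.5000 12.0000] v=[-6.0000 10.0000 -3.0000 4.0000]
Step 2: x=[3.0000 4.5000 9.0000 12.5000] v=[4.0000 -9.0000 3.0000 1.0000]
Step 3: x=[3.5000 3.0000 10.0000 12.5000] v=[1.0000 -3.0000 2.0000 0.0000]
Step 4: x=[0.5000 9.0000 8.7500 13.0000] v=[-6.0000 12.0000 -2.5000 1.0000]
Step 5: x=[3.0000 6.2500 9.7500 12.2500] v=[5.0000 -5.5000 2.0000 -1.5000]
Step 6: x=[5.7500 3.7500 10.2500 12.0000] v=[5.5000 -5.0000 1.0000 -0.5000]
Step 7: x=[3.5000 9.7500 8.3750 13.0000] v=[-4.5000 12.0000 -3.7500 2.0000]
Max displacement = 3.7500

Answer: 3.7500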